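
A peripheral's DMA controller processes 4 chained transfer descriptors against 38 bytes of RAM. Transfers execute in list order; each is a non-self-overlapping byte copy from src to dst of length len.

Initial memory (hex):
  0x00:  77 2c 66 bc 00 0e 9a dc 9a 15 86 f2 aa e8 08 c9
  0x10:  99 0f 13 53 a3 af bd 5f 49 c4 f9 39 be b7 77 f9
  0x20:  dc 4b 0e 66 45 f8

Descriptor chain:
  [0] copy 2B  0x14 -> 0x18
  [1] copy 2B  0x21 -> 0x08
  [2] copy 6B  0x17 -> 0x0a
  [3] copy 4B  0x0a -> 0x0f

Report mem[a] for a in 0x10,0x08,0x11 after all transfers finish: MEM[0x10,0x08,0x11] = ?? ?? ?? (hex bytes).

MEM[0x10,0x08,0x11] = a3 4b af

#0 dst[0x18+2] := {0xa3,0xaf}
#1 dst[0x08+2] := {0x4b,0x0e}
#2 dst[0x0a+6] := {0x5f,0xa3,0xaf,0xf9,0x39,0xbe}
#3 dst[0x0f+4] := {0x5f,0xa3,0xaf,0xf9}
query mem[0x10]=0xa3, mem[0x08]=0x4b, mem[0x11]=0xaf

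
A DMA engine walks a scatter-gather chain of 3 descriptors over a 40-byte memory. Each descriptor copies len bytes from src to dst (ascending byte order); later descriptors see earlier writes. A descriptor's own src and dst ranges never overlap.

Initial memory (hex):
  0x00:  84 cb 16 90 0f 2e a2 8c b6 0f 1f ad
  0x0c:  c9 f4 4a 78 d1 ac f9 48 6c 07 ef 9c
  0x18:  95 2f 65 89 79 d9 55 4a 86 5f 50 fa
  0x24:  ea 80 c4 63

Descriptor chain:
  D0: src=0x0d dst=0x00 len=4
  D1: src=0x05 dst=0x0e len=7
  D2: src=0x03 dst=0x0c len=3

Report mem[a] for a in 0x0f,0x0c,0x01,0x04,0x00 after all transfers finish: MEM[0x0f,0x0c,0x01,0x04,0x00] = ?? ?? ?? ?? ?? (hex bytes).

MEM[0x0f,0x0c,0x01,0x04,0x00] = a2 d1 4a 0f f4

[0] 0x0d->0x00 len=4 : f4 4a 78 d1
[1] 0x05->0x0e len=7 : 2e a2 8c b6 0f 1f ad
[2] 0x03->0x0c len=3 : d1 0f 2e
query mem[0x0f]=0xa2, mem[0x0c]=0xd1, mem[0x01]=0x4a, mem[0x04]=0x0f, mem[0x00]=0xf4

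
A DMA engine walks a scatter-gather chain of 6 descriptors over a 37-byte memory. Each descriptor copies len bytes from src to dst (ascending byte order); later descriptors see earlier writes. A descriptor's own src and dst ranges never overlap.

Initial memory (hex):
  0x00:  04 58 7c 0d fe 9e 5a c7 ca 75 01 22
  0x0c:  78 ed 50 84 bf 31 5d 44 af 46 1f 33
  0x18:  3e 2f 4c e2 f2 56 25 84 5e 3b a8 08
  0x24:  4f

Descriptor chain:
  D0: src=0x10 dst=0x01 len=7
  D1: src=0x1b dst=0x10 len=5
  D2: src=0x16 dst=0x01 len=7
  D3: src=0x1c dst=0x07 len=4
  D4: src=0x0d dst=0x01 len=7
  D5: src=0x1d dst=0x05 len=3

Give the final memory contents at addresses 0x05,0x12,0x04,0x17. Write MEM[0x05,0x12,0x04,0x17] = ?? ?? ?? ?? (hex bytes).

MEM[0x05,0x12,0x04,0x17] = 56 56 e2 33

D0: mem[0x01..0x07] <- [bf 31 5d 44 af 46 1f]
D1: mem[0x10..0x14] <- [e2 f2 56 25 84]
D2: mem[0x01..0x07] <- [1f 33 3e 2f 4c e2 f2]
D3: mem[0x07..0x0a] <- [f2 56 25 84]
D4: mem[0x01..0x07] <- [ed 50 84 e2 f2 56 25]
D5: mem[0x05..0x07] <- [56 25 84]
query mem[0x05]=0x56, mem[0x12]=0x56, mem[0x04]=0xe2, mem[0x17]=0x33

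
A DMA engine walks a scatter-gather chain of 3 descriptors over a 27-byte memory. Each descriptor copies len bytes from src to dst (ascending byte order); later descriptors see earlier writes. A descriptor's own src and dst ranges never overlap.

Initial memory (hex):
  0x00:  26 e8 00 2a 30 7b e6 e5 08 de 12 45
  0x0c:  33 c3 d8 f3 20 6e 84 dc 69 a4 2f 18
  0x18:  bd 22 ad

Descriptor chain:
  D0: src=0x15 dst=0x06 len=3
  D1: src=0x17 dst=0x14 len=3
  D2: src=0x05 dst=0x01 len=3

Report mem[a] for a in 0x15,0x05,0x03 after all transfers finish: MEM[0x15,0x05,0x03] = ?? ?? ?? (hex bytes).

MEM[0x15,0x05,0x03] = bd 7b 2f

  after D0: wrote 3B at 0x06 = a42f18
  after D1: wrote 3B at 0x14 = 18bd22
  after D2: wrote 3B at 0x01 = 7ba42f
query mem[0x15]=0xbd, mem[0x05]=0x7b, mem[0x03]=0x2f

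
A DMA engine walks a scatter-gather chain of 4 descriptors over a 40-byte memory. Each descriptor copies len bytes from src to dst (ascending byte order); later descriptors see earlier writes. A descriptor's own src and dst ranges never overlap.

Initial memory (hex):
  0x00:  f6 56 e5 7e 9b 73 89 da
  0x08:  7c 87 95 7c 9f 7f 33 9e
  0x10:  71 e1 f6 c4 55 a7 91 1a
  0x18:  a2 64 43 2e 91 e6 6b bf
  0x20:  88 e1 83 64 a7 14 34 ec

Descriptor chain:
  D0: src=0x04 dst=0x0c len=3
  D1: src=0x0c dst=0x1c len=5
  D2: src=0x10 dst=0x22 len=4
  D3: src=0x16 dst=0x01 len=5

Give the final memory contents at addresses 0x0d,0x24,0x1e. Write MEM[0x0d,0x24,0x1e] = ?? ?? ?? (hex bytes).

#0 dst[0x0c+3] := {0x9b,0x73,0x89}
#1 dst[0x1c+5] := {0x9b,0x73,0x89,0x9e,0x71}
#2 dst[0x22+4] := {0x71,0xe1,0xf6,0xc4}
#3 dst[0x01+5] := {0x91,0x1a,0xa2,0x64,0x43}
query mem[0x0d]=0x73, mem[0x24]=0xf6, mem[0x1e]=0x89

MEM[0x0d,0x24,0x1e] = 73 f6 89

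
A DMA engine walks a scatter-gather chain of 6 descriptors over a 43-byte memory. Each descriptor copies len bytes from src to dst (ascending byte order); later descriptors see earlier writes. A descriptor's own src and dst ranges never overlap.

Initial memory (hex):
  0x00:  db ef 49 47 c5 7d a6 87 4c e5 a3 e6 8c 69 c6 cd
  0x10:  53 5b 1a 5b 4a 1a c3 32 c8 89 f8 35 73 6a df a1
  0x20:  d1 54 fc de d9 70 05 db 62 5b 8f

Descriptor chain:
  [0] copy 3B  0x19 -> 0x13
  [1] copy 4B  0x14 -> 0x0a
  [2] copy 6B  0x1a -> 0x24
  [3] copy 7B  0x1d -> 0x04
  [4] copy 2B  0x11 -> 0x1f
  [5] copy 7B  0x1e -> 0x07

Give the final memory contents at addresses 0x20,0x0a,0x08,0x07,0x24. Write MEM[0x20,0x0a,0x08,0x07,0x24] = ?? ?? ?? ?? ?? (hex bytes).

[0] 0x19->0x13 len=3 : 89 f8 35
[1] 0x14->0x0a len=4 : f8 35 c3 32
[2] 0x1a->0x24 len=6 : f8 35 73 6a df a1
[3] 0x1d->0x04 len=7 : 6a df a1 d1 54 fc de
[4] 0x11->0x1f len=2 : 5b 1a
[5] 0x1e->0x07 len=7 : df 5b 1a 54 fc de f8
query mem[0x20]=0x1a, mem[0x0a]=0x54, mem[0x08]=0x5b, mem[0x07]=0xdf, mem[0x24]=0xf8

MEM[0x20,0x0a,0x08,0x07,0x24] = 1a 54 5b df f8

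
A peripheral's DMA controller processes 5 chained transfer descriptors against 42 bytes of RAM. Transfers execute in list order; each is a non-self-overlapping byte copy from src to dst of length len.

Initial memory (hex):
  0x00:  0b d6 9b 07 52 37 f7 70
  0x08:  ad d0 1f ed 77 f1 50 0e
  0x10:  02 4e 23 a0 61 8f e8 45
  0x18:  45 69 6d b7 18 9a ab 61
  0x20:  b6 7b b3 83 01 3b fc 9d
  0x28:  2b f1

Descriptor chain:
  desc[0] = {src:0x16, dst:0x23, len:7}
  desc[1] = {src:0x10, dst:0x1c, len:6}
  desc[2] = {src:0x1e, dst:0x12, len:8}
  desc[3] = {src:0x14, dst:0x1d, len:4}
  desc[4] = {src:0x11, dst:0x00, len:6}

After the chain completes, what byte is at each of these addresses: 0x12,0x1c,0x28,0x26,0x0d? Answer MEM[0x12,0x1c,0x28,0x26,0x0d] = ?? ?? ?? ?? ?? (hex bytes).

#0 dst[0x23+7] := {0xe8,0x45,0x45,0x69,0x6d,0xb7,0x18}
#1 dst[0x1c+6] := {0x02,0x4e,0x23,0xa0,0x61,0x8f}
#2 dst[0x12+8] := {0x23,0xa0,0x61,0x8f,0xb3,0xe8,0x45,0x45}
#3 dst[0x1d+4] := {0x61,0x8f,0xb3,0xe8}
#4 dst[0x00+6] := {0x4e,0x23,0xa0,0x61,0x8f,0xb3}
query mem[0x12]=0x23, mem[0x1c]=0x02, mem[0x28]=0xb7, mem[0x26]=0x69, mem[0x0d]=0xf1

MEM[0x12,0x1c,0x28,0x26,0x0d] = 23 02 b7 69 f1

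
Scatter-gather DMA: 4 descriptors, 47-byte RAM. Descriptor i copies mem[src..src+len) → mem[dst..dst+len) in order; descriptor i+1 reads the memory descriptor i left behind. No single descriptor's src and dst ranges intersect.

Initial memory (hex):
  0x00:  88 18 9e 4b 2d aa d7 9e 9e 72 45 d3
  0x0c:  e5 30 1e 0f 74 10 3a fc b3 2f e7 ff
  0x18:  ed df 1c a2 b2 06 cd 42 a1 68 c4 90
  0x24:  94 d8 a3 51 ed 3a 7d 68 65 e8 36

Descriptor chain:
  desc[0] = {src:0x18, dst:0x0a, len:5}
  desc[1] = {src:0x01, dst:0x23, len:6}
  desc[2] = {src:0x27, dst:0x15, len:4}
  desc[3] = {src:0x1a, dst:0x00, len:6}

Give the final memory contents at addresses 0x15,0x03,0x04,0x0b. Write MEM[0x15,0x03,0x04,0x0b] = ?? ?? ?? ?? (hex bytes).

[0] 0x18->0x0a len=5 : ed df 1c a2 b2
[1] 0x01->0x23 len=6 : 18 9e 4b 2d aa d7
[2] 0x27->0x15 len=4 : aa d7 3a 7d
[3] 0x1a->0x00 len=6 : 1c a2 b2 06 cd 42
query mem[0x15]=0xaa, mem[0x03]=0x06, mem[0x04]=0xcd, mem[0x0b]=0xdf

MEM[0x15,0x03,0x04,0x0b] = aa 06 cd df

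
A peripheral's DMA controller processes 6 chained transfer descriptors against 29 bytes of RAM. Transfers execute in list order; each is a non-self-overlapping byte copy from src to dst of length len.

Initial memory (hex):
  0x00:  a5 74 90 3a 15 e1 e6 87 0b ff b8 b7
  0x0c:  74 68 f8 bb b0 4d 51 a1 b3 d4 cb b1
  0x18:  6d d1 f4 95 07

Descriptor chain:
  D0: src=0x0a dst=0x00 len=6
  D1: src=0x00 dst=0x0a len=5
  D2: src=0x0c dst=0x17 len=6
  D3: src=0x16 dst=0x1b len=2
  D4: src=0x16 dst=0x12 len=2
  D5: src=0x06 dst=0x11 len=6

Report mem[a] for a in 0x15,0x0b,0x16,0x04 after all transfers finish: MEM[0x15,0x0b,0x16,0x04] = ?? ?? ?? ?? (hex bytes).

MEM[0x15,0x0b,0x16,0x04] = b8 b7 b7 f8

[0] 0x0a->0x00 len=6 : b8 b7 74 68 f8 bb
[1] 0x00->0x0a len=5 : b8 b7 74 68 f8
[2] 0x0c->0x17 len=6 : 74 68 f8 bb b0 4d
[3] 0x16->0x1b len=2 : cb 74
[4] 0x16->0x12 len=2 : cb 74
[5] 0x06->0x11 len=6 : e6 87 0b ff b8 b7
query mem[0x15]=0xb8, mem[0x0b]=0xb7, mem[0x16]=0xb7, mem[0x04]=0xf8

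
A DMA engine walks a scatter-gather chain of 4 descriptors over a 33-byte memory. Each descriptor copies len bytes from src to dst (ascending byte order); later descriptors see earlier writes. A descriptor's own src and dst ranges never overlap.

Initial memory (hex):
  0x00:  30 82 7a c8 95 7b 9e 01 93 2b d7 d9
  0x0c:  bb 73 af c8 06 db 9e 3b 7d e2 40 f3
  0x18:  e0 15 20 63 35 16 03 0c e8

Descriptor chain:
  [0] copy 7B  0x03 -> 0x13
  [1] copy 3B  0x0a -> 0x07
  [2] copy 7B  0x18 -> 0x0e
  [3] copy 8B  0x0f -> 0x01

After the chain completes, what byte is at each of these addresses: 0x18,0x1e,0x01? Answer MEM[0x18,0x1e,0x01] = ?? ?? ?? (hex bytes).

[0] 0x03->0x13 len=7 : c8 95 7b 9e 01 93 2b
[1] 0x0a->0x07 len=3 : d7 d9 bb
[2] 0x18->0x0e len=7 : 93 2b 20 63 35 16 03
[3] 0x0f->0x01 len=8 : 2b 20 63 35 16 03 7b 9e
query mem[0x18]=0x93, mem[0x1e]=0x03, mem[0x01]=0x2b

MEM[0x18,0x1e,0x01] = 93 03 2b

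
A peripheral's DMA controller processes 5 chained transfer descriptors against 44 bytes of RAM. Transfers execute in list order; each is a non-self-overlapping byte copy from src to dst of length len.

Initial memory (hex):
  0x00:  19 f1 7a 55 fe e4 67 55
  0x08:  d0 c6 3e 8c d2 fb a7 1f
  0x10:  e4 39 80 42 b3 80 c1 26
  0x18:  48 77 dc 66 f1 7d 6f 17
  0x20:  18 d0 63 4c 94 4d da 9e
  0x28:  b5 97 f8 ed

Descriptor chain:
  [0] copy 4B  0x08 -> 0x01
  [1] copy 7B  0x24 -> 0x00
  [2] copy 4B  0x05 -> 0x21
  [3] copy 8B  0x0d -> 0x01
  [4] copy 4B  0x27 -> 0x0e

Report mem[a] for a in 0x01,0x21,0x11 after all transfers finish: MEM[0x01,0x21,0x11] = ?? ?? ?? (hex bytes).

[0] 0x08->0x01 len=4 : d0 c6 3e 8c
[1] 0x24->0x00 len=7 : 94 4d da 9e b5 97 f8
[2] 0x05->0x21 len=4 : 97 f8 55 d0
[3] 0x0d->0x01 len=8 : fb a7 1f e4 39 80 42 b3
[4] 0x27->0x0e len=4 : 9e b5 97 f8
query mem[0x01]=0xfb, mem[0x21]=0x97, mem[0x11]=0xf8

MEM[0x01,0x21,0x11] = fb 97 f8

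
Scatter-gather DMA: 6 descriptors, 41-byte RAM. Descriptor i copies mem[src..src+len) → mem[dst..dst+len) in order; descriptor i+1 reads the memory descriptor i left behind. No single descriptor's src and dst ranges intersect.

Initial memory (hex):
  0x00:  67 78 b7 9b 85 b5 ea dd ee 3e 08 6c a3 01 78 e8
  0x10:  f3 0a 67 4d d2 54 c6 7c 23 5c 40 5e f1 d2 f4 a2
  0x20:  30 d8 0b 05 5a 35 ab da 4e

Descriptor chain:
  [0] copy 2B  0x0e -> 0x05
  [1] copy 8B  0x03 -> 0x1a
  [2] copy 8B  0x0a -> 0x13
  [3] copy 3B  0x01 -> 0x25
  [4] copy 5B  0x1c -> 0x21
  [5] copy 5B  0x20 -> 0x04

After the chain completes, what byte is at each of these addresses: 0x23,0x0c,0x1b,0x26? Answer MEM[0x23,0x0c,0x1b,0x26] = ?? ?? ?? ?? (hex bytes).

  after D0: wrote 2B at 0x05 = 78e8
  after D1: wrote 8B at 0x1a = 9b8578e8ddee3e08
  after D2: wrote 8B at 0x13 = 086ca30178e8f30a
  after D3: wrote 3B at 0x25 = 78b79b
  after D4: wrote 5B at 0x21 = 78e8ddee3e
  after D5: wrote 5B at 0x04 = 3e78e8ddee
query mem[0x23]=0xdd, mem[0x0c]=0xa3, mem[0x1b]=0x85, mem[0x26]=0xb7

MEM[0x23,0x0c,0x1b,0x26] = dd a3 85 b7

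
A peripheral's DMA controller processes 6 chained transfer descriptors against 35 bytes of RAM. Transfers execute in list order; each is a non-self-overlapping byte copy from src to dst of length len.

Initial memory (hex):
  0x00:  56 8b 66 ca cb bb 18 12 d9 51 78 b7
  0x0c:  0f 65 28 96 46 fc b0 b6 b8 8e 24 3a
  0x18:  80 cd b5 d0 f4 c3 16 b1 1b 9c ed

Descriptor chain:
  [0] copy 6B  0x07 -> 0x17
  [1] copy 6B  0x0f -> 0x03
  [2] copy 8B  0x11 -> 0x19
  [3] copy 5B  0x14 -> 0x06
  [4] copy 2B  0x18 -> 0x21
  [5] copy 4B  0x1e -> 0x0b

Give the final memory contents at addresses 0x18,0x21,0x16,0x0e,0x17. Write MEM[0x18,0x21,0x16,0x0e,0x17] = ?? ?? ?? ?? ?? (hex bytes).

  after D0: wrote 6B at 0x17 = 12d95178b70f
  after D1: wrote 6B at 0x03 = 9646fcb0b6b8
  after D2: wrote 8B at 0x19 = fcb0b6b88e2412d9
  after D3: wrote 5B at 0x06 = b88e2412d9
  after D4: wrote 2B at 0x21 = d9fc
  after D5: wrote 4B at 0x0b = 2412d9d9
query mem[0x18]=0xd9, mem[0x21]=0xd9, mem[0x16]=0x24, mem[0x0e]=0xd9, mem[0x17]=0x12

MEM[0x18,0x21,0x16,0x0e,0x17] = d9 d9 24 d9 12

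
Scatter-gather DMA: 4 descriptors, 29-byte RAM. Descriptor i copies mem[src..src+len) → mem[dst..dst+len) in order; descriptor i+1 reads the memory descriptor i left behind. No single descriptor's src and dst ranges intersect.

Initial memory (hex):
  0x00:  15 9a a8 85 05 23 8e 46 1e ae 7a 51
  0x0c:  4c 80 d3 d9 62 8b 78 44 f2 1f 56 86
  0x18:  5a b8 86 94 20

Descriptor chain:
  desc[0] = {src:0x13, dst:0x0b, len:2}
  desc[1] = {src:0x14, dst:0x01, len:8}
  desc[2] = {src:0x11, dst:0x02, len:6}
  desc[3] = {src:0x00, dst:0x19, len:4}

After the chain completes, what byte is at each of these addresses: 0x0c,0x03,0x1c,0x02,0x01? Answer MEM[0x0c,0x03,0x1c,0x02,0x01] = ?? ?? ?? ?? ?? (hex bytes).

MEM[0x0c,0x03,0x1c,0x02,0x01] = f2 78 78 8b f2

  after D0: wrote 2B at 0x0b = 44f2
  after D1: wrote 8B at 0x01 = f21f56865ab88694
  after D2: wrote 6B at 0x02 = 8b7844f21f56
  after D3: wrote 4B at 0x19 = 15f28b78
query mem[0x0c]=0xf2, mem[0x03]=0x78, mem[0x1c]=0x78, mem[0x02]=0x8b, mem[0x01]=0xf2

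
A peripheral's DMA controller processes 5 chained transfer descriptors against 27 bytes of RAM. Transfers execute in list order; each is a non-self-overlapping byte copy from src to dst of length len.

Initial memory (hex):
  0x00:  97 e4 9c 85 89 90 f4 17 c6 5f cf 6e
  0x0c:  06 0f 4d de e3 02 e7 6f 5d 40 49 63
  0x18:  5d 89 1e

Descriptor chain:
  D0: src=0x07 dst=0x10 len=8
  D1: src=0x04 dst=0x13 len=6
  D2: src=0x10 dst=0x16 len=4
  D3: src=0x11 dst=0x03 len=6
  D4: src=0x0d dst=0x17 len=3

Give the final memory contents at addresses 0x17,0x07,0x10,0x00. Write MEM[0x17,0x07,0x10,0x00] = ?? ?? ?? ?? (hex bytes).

MEM[0x17,0x07,0x10,0x00] = 0f f4 17 97

[0] 0x07->0x10 len=8 : 17 c6 5f cf 6e 06 0f 4d
[1] 0x04->0x13 len=6 : 89 90 f4 17 c6 5f
[2] 0x10->0x16 len=4 : 17 c6 5f 89
[3] 0x11->0x03 len=6 : c6 5f 89 90 f4 17
[4] 0x0d->0x17 len=3 : 0f 4d de
query mem[0x17]=0x0f, mem[0x07]=0xf4, mem[0x10]=0x17, mem[0x00]=0x97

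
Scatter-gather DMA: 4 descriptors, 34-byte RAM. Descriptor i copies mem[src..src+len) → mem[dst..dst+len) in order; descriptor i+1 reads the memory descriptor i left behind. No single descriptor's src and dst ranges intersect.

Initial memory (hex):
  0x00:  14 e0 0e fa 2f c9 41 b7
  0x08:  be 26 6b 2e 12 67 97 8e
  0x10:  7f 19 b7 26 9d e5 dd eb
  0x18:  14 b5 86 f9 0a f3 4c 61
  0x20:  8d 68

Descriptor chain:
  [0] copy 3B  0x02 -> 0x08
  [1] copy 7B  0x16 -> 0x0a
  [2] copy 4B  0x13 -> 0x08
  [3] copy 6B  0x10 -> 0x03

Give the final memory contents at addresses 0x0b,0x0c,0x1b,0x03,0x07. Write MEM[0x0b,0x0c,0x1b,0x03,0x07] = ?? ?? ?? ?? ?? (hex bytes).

MEM[0x0b,0x0c,0x1b,0x03,0x07] = dd 14 f9 0a 9d

#0 dst[0x08+3] := {0x0e,0xfa,0x2f}
#1 dst[0x0a+7] := {0xdd,0xeb,0x14,0xb5,0x86,0xf9,0x0a}
#2 dst[0x08+4] := {0x26,0x9d,0xe5,0xdd}
#3 dst[0x03+6] := {0x0a,0x19,0xb7,0x26,0x9d,0xe5}
query mem[0x0b]=0xdd, mem[0x0c]=0x14, mem[0x1b]=0xf9, mem[0x03]=0x0a, mem[0x07]=0x9d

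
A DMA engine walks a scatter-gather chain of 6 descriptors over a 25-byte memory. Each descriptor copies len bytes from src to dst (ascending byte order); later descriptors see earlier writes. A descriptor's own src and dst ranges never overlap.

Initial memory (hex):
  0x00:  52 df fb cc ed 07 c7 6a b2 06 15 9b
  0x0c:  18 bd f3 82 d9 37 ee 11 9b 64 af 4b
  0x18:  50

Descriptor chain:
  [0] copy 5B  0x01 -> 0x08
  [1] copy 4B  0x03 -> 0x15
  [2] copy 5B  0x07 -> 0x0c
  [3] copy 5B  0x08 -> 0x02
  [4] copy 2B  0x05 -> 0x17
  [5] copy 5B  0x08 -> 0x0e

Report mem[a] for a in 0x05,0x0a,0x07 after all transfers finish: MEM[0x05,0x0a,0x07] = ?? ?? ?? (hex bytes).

MEM[0x05,0x0a,0x07] = ed cc 6a

  after D0: wrote 5B at 0x08 = dffbcced07
  after D1: wrote 4B at 0x15 = cced07c7
  after D2: wrote 5B at 0x0c = 6adffbcced
  after D3: wrote 5B at 0x02 = dffbcced6a
  after D4: wrote 2B at 0x17 = ed6a
  after D5: wrote 5B at 0x0e = dffbcced6a
query mem[0x05]=0xed, mem[0x0a]=0xcc, mem[0x07]=0x6a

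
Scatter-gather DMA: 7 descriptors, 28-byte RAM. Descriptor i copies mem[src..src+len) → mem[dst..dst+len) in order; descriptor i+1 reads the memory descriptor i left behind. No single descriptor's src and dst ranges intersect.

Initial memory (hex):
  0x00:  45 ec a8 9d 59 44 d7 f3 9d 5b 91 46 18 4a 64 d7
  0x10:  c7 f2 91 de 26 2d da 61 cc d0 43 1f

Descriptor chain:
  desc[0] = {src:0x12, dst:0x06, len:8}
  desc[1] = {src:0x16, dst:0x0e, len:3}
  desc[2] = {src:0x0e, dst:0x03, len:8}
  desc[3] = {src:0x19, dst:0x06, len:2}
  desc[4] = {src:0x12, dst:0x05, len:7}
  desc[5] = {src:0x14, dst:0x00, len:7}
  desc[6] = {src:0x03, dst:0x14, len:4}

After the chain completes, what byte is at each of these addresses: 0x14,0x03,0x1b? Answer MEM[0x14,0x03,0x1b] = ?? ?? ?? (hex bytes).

MEM[0x14,0x03,0x1b] = 61 61 1f

  after D0: wrote 8B at 0x06 = 91de262dda61ccd0
  after D1: wrote 3B at 0x0e = da61cc
  after D2: wrote 8B at 0x03 = da61ccf291de262d
  after D3: wrote 2B at 0x06 = d043
  after D4: wrote 7B at 0x05 = 91de262dda61cc
  after D5: wrote 7B at 0x00 = 262dda61ccd043
  after D6: wrote 4B at 0x14 = 61ccd043
query mem[0x14]=0x61, mem[0x03]=0x61, mem[0x1b]=0x1f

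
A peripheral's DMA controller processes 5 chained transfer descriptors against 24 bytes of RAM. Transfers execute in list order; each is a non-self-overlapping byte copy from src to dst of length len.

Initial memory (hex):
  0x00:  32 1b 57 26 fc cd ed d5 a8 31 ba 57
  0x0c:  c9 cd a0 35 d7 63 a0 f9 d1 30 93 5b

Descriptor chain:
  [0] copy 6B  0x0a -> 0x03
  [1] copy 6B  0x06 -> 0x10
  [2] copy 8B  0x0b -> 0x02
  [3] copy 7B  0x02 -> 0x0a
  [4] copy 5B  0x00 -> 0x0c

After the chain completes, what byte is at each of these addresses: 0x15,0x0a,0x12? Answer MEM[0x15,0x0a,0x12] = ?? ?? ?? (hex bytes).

MEM[0x15,0x0a,0x12] = 57 57 35

  after D0: wrote 6B at 0x03 = ba57c9cda035
  after D1: wrote 6B at 0x10 = cda03531ba57
  after D2: wrote 8B at 0x02 = 57c9cda035cda035
  after D3: wrote 7B at 0x0a = 57c9cda035cda0
  after D4: wrote 5B at 0x0c = 321b57c9cd
query mem[0x15]=0x57, mem[0x0a]=0x57, mem[0x12]=0x35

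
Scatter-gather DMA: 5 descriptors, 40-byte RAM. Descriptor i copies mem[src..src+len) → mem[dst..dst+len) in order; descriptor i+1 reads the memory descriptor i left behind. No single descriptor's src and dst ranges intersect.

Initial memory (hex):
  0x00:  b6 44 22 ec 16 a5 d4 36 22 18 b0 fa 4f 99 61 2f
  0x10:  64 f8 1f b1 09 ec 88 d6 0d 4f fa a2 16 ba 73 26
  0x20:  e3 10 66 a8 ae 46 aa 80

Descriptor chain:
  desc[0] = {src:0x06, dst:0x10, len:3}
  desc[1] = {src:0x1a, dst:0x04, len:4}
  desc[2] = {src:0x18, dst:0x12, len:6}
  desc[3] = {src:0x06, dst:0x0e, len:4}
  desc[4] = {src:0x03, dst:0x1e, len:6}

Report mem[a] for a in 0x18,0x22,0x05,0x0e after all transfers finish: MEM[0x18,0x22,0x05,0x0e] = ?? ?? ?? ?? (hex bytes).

  after D0: wrote 3B at 0x10 = d43622
  after D1: wrote 4B at 0x04 = faa216ba
  after D2: wrote 6B at 0x12 = 0d4ffaa216ba
  after D3: wrote 4B at 0x0e = 16ba2218
  after D4: wrote 6B at 0x1e = ecfaa216ba22
query mem[0x18]=0x0d, mem[0x22]=0xba, mem[0x05]=0xa2, mem[0x0e]=0x16

MEM[0x18,0x22,0x05,0x0e] = 0d ba a2 16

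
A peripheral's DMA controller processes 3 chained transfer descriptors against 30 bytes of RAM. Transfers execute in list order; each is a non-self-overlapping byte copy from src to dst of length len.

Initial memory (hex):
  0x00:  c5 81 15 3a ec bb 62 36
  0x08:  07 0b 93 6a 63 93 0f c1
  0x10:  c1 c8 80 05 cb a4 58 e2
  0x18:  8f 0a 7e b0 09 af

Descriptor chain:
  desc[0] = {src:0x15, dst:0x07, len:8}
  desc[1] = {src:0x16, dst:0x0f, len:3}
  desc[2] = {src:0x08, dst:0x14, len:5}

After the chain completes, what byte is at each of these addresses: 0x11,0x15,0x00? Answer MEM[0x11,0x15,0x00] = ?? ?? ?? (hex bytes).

MEM[0x11,0x15,0x00] = 8f e2 c5

[0] 0x15->0x07 len=8 : a4 58 e2 8f 0a 7e b0 09
[1] 0x16->0x0f len=3 : 58 e2 8f
[2] 0x08->0x14 len=5 : 58 e2 8f 0a 7e
query mem[0x11]=0x8f, mem[0x15]=0xe2, mem[0x00]=0xc5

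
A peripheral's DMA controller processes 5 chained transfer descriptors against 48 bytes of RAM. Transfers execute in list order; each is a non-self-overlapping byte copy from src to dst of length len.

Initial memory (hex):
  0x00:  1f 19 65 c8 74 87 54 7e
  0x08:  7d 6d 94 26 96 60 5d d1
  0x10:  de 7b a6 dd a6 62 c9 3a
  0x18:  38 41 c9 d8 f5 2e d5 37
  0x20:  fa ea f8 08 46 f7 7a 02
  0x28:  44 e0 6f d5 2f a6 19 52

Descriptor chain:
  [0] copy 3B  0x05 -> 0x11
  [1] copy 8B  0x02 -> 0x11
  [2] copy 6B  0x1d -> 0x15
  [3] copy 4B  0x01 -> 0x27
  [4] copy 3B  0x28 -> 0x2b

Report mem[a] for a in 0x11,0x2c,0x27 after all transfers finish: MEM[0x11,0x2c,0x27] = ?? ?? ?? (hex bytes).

MEM[0x11,0x2c,0x27] = 65 c8 19

#0 dst[0x11+3] := {0x87,0x54,0x7e}
#1 dst[0x11+8] := {0x65,0xc8,0x74,0x87,0x54,0x7e,0x7d,0x6d}
#2 dst[0x15+6] := {0x2e,0xd5,0x37,0xfa,0xea,0xf8}
#3 dst[0x27+4] := {0x19,0x65,0xc8,0x74}
#4 dst[0x2b+3] := {0x65,0xc8,0x74}
query mem[0x11]=0x65, mem[0x2c]=0xc8, mem[0x27]=0x19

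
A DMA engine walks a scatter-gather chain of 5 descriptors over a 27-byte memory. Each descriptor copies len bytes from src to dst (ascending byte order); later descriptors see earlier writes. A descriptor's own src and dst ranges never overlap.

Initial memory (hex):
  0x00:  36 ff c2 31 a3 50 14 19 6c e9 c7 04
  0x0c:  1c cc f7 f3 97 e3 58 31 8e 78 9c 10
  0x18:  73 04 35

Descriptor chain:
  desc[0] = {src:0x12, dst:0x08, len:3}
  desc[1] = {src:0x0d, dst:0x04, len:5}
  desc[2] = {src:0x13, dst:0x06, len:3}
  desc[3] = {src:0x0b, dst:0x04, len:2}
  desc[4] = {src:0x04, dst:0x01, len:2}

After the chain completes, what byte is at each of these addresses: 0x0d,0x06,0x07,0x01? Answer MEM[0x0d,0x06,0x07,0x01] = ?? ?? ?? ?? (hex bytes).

MEM[0x0d,0x06,0x07,0x01] = cc 31 8e 04

D0: mem[0x08..0x0a] <- [58 31 8e]
D1: mem[0x04..0x08] <- [cc f7 f3 97 e3]
D2: mem[0x06..0x08] <- [31 8e 78]
D3: mem[0x04..0x05] <- [04 1c]
D4: mem[0x01..0x02] <- [04 1c]
query mem[0x0d]=0xcc, mem[0x06]=0x31, mem[0x07]=0x8e, mem[0x01]=0x04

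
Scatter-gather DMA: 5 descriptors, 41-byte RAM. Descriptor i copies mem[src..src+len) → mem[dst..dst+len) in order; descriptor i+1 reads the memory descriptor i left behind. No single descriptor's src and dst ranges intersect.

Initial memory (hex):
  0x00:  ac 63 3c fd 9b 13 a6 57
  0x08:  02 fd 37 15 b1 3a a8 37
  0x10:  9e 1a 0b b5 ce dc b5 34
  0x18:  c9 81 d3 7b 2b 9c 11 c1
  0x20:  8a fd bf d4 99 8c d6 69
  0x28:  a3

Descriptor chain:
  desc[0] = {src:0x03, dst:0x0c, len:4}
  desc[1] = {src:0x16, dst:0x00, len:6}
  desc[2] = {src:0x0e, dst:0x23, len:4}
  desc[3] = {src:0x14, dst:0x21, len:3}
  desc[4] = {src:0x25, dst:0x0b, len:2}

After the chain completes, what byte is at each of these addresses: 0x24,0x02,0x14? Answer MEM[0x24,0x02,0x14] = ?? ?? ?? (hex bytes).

  after D0: wrote 4B at 0x0c = fd9b13a6
  after D1: wrote 6B at 0x00 = b534c981d37b
  after D2: wrote 4B at 0x23 = 13a69e1a
  after D3: wrote 3B at 0x21 = cedcb5
  after D4: wrote 2B at 0x0b = 9e1a
query mem[0x24]=0xa6, mem[0x02]=0xc9, mem[0x14]=0xce

MEM[0x24,0x02,0x14] = a6 c9 ce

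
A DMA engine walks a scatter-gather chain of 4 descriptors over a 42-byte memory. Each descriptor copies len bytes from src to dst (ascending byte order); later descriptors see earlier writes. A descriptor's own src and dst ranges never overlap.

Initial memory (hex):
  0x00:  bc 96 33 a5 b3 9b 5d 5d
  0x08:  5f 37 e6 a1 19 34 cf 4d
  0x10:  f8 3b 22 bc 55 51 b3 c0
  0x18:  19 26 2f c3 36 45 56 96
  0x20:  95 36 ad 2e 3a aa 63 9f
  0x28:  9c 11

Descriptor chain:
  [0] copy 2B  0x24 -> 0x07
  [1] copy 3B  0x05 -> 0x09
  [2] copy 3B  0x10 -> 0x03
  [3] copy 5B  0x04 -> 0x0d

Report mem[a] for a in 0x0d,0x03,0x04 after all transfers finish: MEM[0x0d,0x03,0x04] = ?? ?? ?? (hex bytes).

  after D0: wrote 2B at 0x07 = 3aaa
  after D1: wrote 3B at 0x09 = 9b5d3a
  after D2: wrote 3B at 0x03 = f83b22
  after D3: wrote 5B at 0x0d = 3b225d3aaa
query mem[0x0d]=0x3b, mem[0x03]=0xf8, mem[0x04]=0x3b

MEM[0x0d,0x03,0x04] = 3b f8 3b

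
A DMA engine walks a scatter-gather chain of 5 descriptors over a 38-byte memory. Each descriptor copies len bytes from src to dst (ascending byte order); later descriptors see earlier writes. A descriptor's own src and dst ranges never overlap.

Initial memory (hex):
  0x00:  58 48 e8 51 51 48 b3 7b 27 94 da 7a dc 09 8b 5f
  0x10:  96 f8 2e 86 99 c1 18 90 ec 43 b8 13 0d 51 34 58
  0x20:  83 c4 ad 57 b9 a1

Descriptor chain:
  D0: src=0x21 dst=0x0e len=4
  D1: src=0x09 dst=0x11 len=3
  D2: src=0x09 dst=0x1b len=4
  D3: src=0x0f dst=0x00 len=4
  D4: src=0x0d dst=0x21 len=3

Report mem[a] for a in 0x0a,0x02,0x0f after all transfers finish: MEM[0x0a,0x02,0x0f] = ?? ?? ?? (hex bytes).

D0: mem[0x0e..0x11] <- [c4 ad 57 b9]
D1: mem[0x11..0x13] <- [94 da 7a]
D2: mem[0x1b..0x1e] <- [94 da 7a dc]
D3: mem[0x00..0x03] <- [ad 57 94 da]
D4: mem[0x21..0x23] <- [09 c4 ad]
query mem[0x0a]=0xda, mem[0x02]=0x94, mem[0x0f]=0xad

MEM[0x0a,0x02,0x0f] = da 94 ad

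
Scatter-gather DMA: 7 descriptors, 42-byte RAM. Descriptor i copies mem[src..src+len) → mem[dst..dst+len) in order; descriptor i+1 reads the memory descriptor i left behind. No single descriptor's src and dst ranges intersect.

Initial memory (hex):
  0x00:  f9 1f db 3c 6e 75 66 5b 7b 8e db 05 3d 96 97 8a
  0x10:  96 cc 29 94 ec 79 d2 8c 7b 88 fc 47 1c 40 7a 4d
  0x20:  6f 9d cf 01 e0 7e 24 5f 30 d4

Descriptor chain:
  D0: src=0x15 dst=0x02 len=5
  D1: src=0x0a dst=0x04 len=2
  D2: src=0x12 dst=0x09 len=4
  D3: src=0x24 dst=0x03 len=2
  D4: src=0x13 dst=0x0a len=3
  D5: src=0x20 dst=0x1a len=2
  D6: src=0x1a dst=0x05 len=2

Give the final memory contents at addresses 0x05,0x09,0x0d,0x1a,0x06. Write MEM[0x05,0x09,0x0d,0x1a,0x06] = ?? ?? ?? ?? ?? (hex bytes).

MEM[0x05,0x09,0x0d,0x1a,0x06] = 6f 29 96 6f 9d

#0 dst[0x02+5] := {0x79,0xd2,0x8c,0x7b,0x88}
#1 dst[0x04+2] := {0xdb,0x05}
#2 dst[0x09+4] := {0x29,0x94,0xec,0x79}
#3 dst[0x03+2] := {0xe0,0x7e}
#4 dst[0x0a+3] := {0x94,0xec,0x79}
#5 dst[0x1a+2] := {0x6f,0x9d}
#6 dst[0x05+2] := {0x6f,0x9d}
query mem[0x05]=0x6f, mem[0x09]=0x29, mem[0x0d]=0x96, mem[0x1a]=0x6f, mem[0x06]=0x9d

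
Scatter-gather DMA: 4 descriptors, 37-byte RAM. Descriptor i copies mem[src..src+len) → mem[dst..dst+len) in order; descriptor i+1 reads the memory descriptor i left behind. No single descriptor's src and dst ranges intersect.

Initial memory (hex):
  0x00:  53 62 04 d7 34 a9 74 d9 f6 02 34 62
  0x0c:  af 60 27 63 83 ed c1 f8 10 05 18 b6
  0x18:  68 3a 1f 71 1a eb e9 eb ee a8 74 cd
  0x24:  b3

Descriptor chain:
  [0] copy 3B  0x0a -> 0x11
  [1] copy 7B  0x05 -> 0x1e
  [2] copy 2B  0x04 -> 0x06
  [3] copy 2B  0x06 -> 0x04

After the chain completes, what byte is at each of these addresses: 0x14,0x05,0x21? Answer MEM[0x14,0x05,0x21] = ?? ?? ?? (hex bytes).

MEM[0x14,0x05,0x21] = 10 a9 f6

[0] 0x0a->0x11 len=3 : 34 62 af
[1] 0x05->0x1e len=7 : a9 74 d9 f6 02 34 62
[2] 0x04->0x06 len=2 : 34 a9
[3] 0x06->0x04 len=2 : 34 a9
query mem[0x14]=0x10, mem[0x05]=0xa9, mem[0x21]=0xf6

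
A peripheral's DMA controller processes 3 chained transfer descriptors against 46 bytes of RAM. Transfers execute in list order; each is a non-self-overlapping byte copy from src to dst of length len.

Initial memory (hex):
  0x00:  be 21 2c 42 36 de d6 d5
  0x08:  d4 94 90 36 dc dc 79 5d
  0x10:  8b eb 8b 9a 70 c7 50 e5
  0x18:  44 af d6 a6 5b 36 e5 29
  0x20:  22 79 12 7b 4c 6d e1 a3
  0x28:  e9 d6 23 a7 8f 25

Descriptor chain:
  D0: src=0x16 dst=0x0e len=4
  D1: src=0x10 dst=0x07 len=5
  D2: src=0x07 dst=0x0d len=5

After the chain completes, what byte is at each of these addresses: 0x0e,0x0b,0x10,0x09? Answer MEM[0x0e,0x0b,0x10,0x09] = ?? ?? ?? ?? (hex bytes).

MEM[0x0e,0x0b,0x10,0x09] = af 70 9a 8b

  after D0: wrote 4B at 0x0e = 50e544af
  after D1: wrote 5B at 0x07 = 44af8b9a70
  after D2: wrote 5B at 0x0d = 44af8b9a70
query mem[0x0e]=0xaf, mem[0x0b]=0x70, mem[0x10]=0x9a, mem[0x09]=0x8b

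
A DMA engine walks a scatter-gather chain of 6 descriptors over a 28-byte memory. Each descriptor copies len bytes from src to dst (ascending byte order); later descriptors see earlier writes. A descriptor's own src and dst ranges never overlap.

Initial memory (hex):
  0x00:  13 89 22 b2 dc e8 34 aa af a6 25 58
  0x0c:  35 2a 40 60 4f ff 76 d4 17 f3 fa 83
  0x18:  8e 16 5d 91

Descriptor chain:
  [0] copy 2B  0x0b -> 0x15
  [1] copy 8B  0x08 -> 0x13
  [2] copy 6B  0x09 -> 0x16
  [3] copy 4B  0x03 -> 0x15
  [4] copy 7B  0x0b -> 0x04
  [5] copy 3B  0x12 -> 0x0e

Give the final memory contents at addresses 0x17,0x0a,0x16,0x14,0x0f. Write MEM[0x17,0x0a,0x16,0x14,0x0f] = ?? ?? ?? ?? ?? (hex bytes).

D0: mem[0x15..0x16] <- [58 35]
D1: mem[0x13..0x1a] <- [af a6 25 58 35 2a 40 60]
D2: mem[0x16..0x1b] <- [a6 25 58 35 2a 40]
D3: mem[0x15..0x18] <- [b2 dc e8 34]
D4: mem[0x04..0x0a] <- [58 35 2a 40 60 4f ff]
D5: mem[0x0e..0x10] <- [76 af a6]
query mem[0x17]=0xe8, mem[0x0a]=0xff, mem[0x16]=0xdc, mem[0x14]=0xa6, mem[0x0f]=0xaf

MEM[0x17,0x0a,0x16,0x14,0x0f] = e8 ff dc a6 af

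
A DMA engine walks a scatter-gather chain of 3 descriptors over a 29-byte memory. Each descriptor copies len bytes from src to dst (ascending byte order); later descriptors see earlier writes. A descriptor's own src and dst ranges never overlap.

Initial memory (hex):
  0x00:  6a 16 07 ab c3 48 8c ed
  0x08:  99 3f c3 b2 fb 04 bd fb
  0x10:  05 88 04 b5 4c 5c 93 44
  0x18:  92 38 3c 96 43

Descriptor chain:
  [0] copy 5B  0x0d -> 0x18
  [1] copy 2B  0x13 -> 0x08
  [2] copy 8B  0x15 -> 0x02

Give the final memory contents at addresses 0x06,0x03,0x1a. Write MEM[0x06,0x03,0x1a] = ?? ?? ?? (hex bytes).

MEM[0x06,0x03,0x1a] = bd 93 fb

[0] 0x0d->0x18 len=5 : 04 bd fb 05 88
[1] 0x13->0x08 len=2 : b5 4c
[2] 0x15->0x02 len=8 : 5c 93 44 04 bd fb 05 88
query mem[0x06]=0xbd, mem[0x03]=0x93, mem[0x1a]=0xfb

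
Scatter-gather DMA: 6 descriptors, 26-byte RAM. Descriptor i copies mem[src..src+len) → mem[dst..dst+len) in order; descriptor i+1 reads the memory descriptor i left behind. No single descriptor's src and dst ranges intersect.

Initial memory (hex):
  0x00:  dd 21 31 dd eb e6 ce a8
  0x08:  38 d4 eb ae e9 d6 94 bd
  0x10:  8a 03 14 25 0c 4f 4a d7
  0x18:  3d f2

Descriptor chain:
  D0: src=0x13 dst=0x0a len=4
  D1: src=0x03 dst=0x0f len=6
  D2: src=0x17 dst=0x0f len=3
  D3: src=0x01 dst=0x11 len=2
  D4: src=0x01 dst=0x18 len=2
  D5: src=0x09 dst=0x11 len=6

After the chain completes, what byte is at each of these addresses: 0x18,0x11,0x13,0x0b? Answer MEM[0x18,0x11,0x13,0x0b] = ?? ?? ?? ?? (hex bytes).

[0] 0x13->0x0a len=4 : 25 0c 4f 4a
[1] 0x03->0x0f len=6 : dd eb e6 ce a8 38
[2] 0x17->0x0f len=3 : d7 3d f2
[3] 0x01->0x11 len=2 : 21 31
[4] 0x01->0x18 len=2 : 21 31
[5] 0x09->0x11 len=6 : d4 25 0c 4f 4a 94
query mem[0x18]=0x21, mem[0x11]=0xd4, mem[0x13]=0x0c, mem[0x0b]=0x0c

MEM[0x18,0x11,0x13,0x0b] = 21 d4 0c 0c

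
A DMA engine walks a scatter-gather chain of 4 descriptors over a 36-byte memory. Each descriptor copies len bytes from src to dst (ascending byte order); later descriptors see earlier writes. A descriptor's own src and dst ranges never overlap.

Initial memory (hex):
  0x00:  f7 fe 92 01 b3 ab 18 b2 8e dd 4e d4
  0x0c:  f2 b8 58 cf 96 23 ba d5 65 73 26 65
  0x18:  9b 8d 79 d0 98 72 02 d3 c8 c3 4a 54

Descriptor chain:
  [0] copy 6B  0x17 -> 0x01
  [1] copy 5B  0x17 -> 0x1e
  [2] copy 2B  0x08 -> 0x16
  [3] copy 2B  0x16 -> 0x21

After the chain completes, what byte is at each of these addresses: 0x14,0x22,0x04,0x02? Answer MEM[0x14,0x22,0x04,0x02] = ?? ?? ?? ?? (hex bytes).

[0] 0x17->0x01 len=6 : 65 9b 8d 79 d0 98
[1] 0x17->0x1e len=5 : 65 9b 8d 79 d0
[2] 0x08->0x16 len=2 : 8e dd
[3] 0x16->0x21 len=2 : 8e dd
query mem[0x14]=0x65, mem[0x22]=0xdd, mem[0x04]=0x79, mem[0x02]=0x9b

MEM[0x14,0x22,0x04,0x02] = 65 dd 79 9b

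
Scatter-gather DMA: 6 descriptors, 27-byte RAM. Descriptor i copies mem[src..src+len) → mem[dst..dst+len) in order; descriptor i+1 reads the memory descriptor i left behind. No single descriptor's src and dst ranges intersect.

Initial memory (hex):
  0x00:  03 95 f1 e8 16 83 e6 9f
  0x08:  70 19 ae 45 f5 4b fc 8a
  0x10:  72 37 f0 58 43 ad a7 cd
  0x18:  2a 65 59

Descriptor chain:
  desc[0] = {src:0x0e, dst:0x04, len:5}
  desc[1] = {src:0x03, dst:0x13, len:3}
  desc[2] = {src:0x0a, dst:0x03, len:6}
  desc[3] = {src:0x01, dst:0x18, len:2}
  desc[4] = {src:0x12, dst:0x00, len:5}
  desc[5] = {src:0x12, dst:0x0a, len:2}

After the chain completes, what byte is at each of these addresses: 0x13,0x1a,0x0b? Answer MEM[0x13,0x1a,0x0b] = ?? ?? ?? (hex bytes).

  after D0: wrote 5B at 0x04 = fc8a7237f0
  after D1: wrote 3B at 0x13 = e8fc8a
  after D2: wrote 6B at 0x03 = ae45f54bfc8a
  after D3: wrote 2B at 0x18 = 95f1
  after D4: wrote 5B at 0x00 = f0e8fc8aa7
  after D5: wrote 2B at 0x0a = f0e8
query mem[0x13]=0xe8, mem[0x1a]=0x59, mem[0x0b]=0xe8

MEM[0x13,0x1a,0x0b] = e8 59 e8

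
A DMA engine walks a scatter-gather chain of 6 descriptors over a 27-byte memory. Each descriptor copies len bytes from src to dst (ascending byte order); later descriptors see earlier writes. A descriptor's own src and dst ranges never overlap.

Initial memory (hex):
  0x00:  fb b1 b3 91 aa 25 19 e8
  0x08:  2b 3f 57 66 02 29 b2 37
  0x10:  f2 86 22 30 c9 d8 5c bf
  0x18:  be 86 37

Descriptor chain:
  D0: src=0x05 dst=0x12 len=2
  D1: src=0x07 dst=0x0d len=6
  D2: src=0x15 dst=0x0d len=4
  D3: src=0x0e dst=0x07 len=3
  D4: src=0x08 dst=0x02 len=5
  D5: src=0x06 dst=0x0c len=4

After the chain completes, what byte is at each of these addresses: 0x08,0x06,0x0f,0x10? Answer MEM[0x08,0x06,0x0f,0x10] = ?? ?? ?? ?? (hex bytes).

MEM[0x08,0x06,0x0f,0x10] = bf 02 be be

  after D0: wrote 2B at 0x12 = 2519
  after D1: wrote 6B at 0x0d = e82b3f576602
  after D2: wrote 4B at 0x0d = d85cbfbe
  after D3: wrote 3B at 0x07 = 5cbfbe
  after D4: wrote 5B at 0x02 = bfbe576602
  after D5: wrote 4B at 0x0c = 025cbfbe
query mem[0x08]=0xbf, mem[0x06]=0x02, mem[0x0f]=0xbe, mem[0x10]=0xbe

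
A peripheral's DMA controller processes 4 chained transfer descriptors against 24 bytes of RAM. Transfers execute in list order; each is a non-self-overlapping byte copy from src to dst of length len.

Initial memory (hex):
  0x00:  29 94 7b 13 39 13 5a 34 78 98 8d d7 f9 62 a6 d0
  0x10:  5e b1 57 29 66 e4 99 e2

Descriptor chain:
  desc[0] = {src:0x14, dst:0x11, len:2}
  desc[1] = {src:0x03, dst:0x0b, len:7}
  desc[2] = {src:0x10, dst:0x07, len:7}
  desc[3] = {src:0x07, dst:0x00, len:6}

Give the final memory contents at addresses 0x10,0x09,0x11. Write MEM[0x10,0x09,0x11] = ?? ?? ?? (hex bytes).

  after D0: wrote 2B at 0x11 = 66e4
  after D1: wrote 7B at 0x0b = 1339135a347898
  after D2: wrote 7B at 0x07 = 7898e42966e499
  after D3: wrote 6B at 0x00 = 7898e42966e4
query mem[0x10]=0x78, mem[0x09]=0xe4, mem[0x11]=0x98

MEM[0x10,0x09,0x11] = 78 e4 98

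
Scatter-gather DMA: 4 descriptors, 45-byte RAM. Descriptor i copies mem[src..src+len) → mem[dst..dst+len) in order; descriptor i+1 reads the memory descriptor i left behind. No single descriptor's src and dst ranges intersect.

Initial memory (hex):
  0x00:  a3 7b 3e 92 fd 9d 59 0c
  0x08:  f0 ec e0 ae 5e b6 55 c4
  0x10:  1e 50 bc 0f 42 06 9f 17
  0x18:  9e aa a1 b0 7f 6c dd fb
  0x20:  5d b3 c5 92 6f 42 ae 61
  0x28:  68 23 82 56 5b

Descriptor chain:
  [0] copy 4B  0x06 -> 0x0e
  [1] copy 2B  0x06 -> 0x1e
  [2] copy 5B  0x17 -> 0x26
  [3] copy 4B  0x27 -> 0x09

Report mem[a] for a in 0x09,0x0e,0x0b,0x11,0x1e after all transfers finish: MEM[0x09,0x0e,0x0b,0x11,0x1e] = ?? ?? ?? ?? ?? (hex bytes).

  after D0: wrote 4B at 0x0e = 590cf0ec
  after D1: wrote 2B at 0x1e = 590c
  after D2: wrote 5B at 0x26 = 179eaaa1b0
  after D3: wrote 4B at 0x09 = 9eaaa1b0
query mem[0x09]=0x9e, mem[0x0e]=0x59, mem[0x0b]=0xa1, mem[0x11]=0xec, mem[0x1e]=0x59

MEM[0x09,0x0e,0x0b,0x11,0x1e] = 9e 59 a1 ec 59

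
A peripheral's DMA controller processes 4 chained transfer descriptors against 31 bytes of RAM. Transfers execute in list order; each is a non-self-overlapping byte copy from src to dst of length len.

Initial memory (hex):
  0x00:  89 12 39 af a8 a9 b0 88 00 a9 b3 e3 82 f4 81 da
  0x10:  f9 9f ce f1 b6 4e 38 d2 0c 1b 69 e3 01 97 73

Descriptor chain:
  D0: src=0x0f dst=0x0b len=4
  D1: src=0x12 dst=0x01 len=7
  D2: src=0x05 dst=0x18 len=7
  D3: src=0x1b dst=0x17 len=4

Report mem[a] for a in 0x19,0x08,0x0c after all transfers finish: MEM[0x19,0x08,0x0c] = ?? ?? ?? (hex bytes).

[0] 0x0f->0x0b len=4 : da f9 9f ce
[1] 0x12->0x01 len=7 : ce f1 b6 4e 38 d2 0c
[2] 0x05->0x18 len=7 : 38 d2 0c 00 a9 b3 da
[3] 0x1b->0x17 len=4 : 00 a9 b3 da
query mem[0x19]=0xb3, mem[0x08]=0x00, mem[0x0c]=0xf9

MEM[0x19,0x08,0x0c] = b3 00 f9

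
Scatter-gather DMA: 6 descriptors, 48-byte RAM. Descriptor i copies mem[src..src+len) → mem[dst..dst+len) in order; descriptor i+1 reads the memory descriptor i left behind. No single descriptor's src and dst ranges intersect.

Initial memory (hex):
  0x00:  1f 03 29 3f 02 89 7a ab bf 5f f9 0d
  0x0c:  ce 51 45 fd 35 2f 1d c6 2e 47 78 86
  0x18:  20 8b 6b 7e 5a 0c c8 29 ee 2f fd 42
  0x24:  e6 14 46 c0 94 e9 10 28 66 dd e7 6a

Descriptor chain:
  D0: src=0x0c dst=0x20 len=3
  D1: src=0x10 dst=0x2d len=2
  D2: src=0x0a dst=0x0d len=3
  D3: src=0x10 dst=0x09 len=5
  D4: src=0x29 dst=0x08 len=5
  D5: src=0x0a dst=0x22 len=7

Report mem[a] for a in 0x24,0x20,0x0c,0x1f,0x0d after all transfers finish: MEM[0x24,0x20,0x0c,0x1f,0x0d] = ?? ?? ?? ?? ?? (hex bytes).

D0: mem[0x20..0x22] <- [ce 51 45]
D1: mem[0x2d..0x2e] <- [35 2f]
D2: mem[0x0d..0x0f] <- [f9 0d ce]
D3: mem[0x09..0x0d] <- [35 2f 1d c6 2e]
D4: mem[0x08..0x0c] <- [e9 10 28 66 35]
D5: mem[0x22..0x28] <- [28 66 35 2e 0d ce 35]
query mem[0x24]=0x35, mem[0x20]=0xce, mem[0x0c]=0x35, mem[0x1f]=0x29, mem[0x0d]=0x2e

MEM[0x24,0x20,0x0c,0x1f,0x0d] = 35 ce 35 29 2e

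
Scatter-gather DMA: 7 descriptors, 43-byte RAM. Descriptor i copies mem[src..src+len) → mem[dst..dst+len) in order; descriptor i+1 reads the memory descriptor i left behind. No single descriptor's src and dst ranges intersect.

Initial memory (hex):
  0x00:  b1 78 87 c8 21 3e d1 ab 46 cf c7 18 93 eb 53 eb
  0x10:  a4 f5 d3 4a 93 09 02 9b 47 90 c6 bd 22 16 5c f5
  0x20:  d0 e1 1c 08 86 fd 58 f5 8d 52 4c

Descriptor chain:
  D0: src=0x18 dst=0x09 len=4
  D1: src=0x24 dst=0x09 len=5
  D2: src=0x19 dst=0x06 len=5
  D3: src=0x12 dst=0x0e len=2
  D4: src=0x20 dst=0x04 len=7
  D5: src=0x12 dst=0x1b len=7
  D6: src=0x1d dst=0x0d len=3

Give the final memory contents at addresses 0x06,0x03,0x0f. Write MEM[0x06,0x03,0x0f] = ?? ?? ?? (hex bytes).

MEM[0x06,0x03,0x0f] = 1c c8 02

  after D0: wrote 4B at 0x09 = 4790c6bd
  after D1: wrote 5B at 0x09 = 86fd58f58d
  after D2: wrote 5B at 0x06 = 90c6bd2216
  after D3: wrote 2B at 0x0e = d34a
  after D4: wrote 7B at 0x04 = d0e11c0886fd58
  after D5: wrote 7B at 0x1b = d34a9309029b47
  after D6: wrote 3B at 0x0d = 930902
query mem[0x06]=0x1c, mem[0x03]=0xc8, mem[0x0f]=0x02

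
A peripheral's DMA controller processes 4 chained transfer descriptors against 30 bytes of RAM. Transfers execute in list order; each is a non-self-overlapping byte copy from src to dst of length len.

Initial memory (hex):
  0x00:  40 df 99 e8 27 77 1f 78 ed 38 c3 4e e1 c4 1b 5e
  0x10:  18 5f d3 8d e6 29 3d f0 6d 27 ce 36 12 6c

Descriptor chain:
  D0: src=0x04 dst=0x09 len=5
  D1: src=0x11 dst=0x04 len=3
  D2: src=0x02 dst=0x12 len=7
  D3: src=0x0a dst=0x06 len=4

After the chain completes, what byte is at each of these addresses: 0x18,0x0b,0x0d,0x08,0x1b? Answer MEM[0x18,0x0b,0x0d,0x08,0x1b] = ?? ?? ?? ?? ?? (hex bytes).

MEM[0x18,0x0b,0x0d,0x08,0x1b] = ed 1f ed 78 36

  after D0: wrote 5B at 0x09 = 27771f78ed
  after D1: wrote 3B at 0x04 = 5fd38d
  after D2: wrote 7B at 0x12 = 99e85fd38d78ed
  after D3: wrote 4B at 0x06 = 771f78ed
query mem[0x18]=0xed, mem[0x0b]=0x1f, mem[0x0d]=0xed, mem[0x08]=0x78, mem[0x1b]=0x36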